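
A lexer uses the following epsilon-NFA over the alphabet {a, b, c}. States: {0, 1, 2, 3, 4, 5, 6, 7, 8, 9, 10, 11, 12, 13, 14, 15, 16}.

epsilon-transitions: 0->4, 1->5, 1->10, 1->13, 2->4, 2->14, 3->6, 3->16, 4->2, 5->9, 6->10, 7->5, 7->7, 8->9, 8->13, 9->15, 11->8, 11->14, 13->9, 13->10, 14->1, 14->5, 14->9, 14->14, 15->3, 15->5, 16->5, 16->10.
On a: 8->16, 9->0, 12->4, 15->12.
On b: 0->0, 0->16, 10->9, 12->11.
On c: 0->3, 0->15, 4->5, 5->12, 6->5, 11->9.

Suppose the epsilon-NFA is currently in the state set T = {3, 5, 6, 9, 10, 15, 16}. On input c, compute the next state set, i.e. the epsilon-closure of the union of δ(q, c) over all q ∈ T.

{3, 5, 6, 9, 10, 12, 15, 16}

5 on c → {12}.
6 on c → {5}.
No c-transition from 3, 9, 10, 15, 16.
Union after reading c: {5, 12}.
Now take the epsilon-closure:
From 5 via epsilon: add 9.
From 9 via epsilon: add 15.
From 15 via epsilon: add 3.
From 3 via epsilon: add 6, 16.
From 6 via epsilon: add 10.
No new states can be added; the closed set is {3, 5, 6, 9, 10, 12, 15, 16}.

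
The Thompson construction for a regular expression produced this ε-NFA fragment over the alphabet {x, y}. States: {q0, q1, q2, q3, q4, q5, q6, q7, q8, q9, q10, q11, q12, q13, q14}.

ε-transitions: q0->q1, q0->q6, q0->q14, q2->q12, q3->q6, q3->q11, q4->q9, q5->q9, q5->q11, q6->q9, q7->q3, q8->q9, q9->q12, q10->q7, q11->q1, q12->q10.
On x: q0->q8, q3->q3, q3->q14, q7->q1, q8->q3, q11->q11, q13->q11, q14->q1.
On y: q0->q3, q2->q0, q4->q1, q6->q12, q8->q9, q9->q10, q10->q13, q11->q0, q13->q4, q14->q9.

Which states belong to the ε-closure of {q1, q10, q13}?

{q1, q3, q6, q7, q9, q10, q11, q12, q13}

Start with {q1, q10, q13}.
From q10 via ε: add q7.
From q7 via ε: add q3.
From q3 via ε: add q6, q11.
From q6 via ε: add q9.
From q9 via ε: add q12.
No new states can be added; the closed set is {q1, q3, q6, q7, q9, q10, q11, q12, q13}.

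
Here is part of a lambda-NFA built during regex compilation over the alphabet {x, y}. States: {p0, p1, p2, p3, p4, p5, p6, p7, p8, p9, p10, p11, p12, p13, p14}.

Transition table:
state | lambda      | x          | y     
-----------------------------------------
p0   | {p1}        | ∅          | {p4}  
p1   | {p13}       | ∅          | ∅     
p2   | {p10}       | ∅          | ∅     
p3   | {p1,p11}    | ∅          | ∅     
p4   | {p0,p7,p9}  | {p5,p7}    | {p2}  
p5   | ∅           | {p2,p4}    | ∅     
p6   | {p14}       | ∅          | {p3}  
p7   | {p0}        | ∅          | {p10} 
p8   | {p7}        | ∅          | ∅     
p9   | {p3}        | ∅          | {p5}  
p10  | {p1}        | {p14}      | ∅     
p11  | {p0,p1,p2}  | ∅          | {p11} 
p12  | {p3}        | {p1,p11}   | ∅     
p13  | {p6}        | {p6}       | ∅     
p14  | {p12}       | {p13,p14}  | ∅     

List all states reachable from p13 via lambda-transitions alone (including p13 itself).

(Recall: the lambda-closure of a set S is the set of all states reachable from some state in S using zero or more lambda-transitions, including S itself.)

Start with {p13}.
From p13 via lambda: add p6.
From p6 via lambda: add p14.
From p14 via lambda: add p12.
From p12 via lambda: add p3.
From p3 via lambda: add p1, p11.
From p11 via lambda: add p0, p2.
From p2 via lambda: add p10.
No new states can be added; the closed set is {p0, p1, p2, p3, p6, p10, p11, p12, p13, p14}.

{p0, p1, p2, p3, p6, p10, p11, p12, p13, p14}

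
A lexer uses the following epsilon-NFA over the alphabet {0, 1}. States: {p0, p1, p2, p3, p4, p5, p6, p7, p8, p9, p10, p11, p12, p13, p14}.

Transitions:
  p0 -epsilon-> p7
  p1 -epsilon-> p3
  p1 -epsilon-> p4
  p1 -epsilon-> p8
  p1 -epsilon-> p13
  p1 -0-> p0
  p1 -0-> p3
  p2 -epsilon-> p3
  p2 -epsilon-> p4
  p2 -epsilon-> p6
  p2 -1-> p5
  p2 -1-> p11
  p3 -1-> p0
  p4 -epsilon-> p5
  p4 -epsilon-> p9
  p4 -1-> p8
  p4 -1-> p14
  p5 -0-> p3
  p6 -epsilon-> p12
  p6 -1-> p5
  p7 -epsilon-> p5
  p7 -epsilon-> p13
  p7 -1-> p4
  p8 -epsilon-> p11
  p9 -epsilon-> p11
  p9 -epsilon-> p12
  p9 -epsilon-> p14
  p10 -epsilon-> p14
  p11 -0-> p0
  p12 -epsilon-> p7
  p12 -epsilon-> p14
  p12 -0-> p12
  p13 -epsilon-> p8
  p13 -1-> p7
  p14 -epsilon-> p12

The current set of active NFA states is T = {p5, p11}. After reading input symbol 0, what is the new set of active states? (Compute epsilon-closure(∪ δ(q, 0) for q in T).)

p5 on 0 → {p3}.
p11 on 0 → {p0}.
Union after reading 0: {p0, p3}.
Now take the epsilon-closure:
From p0 via epsilon: add p7.
From p7 via epsilon: add p5, p13.
From p13 via epsilon: add p8.
From p8 via epsilon: add p11.
No new states can be added; the closed set is {p0, p3, p5, p7, p8, p11, p13}.

{p0, p3, p5, p7, p8, p11, p13}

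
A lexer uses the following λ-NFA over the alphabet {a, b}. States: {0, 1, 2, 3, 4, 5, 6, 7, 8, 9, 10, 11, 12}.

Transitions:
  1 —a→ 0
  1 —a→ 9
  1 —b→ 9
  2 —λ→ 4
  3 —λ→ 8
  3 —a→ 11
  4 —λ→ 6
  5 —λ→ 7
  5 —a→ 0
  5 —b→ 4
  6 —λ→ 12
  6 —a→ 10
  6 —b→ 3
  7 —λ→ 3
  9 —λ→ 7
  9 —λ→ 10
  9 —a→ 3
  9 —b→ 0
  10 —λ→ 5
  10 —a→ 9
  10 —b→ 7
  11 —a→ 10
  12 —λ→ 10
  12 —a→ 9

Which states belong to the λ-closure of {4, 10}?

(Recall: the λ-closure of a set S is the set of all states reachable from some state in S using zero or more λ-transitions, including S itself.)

{3, 4, 5, 6, 7, 8, 10, 12}

Start with {4, 10}.
From 4 via λ: add 6.
From 10 via λ: add 5.
From 5 via λ: add 7.
From 6 via λ: add 12.
From 7 via λ: add 3.
From 3 via λ: add 8.
No new states can be added; the closed set is {3, 4, 5, 6, 7, 8, 10, 12}.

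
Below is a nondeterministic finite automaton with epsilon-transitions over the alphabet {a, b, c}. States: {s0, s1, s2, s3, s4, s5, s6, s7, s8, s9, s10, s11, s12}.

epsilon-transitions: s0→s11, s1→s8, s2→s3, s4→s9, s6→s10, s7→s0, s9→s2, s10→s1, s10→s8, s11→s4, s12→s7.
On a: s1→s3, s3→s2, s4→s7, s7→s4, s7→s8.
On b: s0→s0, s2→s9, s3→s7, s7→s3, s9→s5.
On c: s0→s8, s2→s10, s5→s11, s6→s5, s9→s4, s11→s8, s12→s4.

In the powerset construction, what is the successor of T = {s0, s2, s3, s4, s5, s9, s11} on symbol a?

{s0, s2, s3, s4, s7, s9, s11}

s3 on a → {s2}.
s4 on a → {s7}.
No a-transition from s0, s2, s5, s9, s11.
Union after reading a: {s2, s7}.
Now take the epsilon-closure:
From s2 via epsilon: add s3.
From s7 via epsilon: add s0.
From s0 via epsilon: add s11.
From s11 via epsilon: add s4.
From s4 via epsilon: add s9.
No new states can be added; the closed set is {s0, s2, s3, s4, s7, s9, s11}.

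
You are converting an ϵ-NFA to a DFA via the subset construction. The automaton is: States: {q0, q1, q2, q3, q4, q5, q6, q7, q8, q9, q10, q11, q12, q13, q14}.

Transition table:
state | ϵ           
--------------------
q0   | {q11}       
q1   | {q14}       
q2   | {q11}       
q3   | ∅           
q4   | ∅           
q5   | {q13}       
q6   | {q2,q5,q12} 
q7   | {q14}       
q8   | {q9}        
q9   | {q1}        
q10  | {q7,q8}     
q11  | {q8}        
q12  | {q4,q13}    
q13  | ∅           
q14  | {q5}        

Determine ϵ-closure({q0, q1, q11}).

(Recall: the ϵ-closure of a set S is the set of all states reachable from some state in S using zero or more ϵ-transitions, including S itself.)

{q0, q1, q5, q8, q9, q11, q13, q14}

Start with {q0, q1, q11}.
From q1 via ϵ: add q14.
From q11 via ϵ: add q8.
From q8 via ϵ: add q9.
From q14 via ϵ: add q5.
From q5 via ϵ: add q13.
No new states can be added; the closed set is {q0, q1, q5, q8, q9, q11, q13, q14}.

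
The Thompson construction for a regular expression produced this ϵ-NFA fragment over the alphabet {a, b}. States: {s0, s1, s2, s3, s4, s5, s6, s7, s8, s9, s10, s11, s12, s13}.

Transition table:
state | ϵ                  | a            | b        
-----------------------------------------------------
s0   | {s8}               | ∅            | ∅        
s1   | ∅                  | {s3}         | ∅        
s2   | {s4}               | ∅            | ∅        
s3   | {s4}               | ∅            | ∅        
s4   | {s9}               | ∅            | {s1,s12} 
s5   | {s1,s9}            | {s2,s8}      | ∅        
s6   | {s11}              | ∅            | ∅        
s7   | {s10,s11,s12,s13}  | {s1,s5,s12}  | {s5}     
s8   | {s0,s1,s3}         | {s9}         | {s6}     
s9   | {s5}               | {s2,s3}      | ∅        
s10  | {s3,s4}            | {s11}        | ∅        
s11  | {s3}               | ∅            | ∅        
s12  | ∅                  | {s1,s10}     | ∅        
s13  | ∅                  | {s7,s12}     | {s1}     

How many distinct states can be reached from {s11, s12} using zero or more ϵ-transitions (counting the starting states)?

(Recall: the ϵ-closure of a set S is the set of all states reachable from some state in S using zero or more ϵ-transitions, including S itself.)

7

Start with {s11, s12}.
From s11 via ϵ: add s3.
From s3 via ϵ: add s4.
From s4 via ϵ: add s9.
From s9 via ϵ: add s5.
From s5 via ϵ: add s1.
ϵ-closure = {s1, s3, s4, s5, s9, s11, s12}, which has 7 states.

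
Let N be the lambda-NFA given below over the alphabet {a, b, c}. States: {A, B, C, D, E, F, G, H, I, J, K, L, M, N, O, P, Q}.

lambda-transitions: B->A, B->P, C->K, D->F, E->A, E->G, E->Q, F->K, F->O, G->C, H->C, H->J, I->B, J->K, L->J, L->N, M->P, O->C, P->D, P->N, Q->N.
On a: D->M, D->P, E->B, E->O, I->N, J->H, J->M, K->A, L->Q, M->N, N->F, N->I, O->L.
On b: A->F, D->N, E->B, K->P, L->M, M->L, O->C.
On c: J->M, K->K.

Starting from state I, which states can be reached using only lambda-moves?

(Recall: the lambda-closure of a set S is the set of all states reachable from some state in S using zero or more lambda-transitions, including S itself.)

{A, B, C, D, F, I, K, N, O, P}

Start with {I}.
From I via lambda: add B.
From B via lambda: add A, P.
From P via lambda: add D, N.
From D via lambda: add F.
From F via lambda: add K, O.
From O via lambda: add C.
No new states can be added; the closed set is {A, B, C, D, F, I, K, N, O, P}.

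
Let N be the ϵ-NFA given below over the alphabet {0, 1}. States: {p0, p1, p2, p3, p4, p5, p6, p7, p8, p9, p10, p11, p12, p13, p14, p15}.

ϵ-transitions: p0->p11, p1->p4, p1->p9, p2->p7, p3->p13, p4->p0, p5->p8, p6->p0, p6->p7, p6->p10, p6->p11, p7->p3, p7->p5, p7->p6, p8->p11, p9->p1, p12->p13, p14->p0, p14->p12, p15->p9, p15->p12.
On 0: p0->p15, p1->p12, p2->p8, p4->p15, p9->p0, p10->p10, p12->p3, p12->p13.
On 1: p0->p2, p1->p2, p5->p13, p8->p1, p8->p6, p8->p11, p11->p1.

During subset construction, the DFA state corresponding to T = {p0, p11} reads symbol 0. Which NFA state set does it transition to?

{p0, p1, p4, p9, p11, p12, p13, p15}

p0 on 0 → {p15}.
No 0-transition from p11.
Union after reading 0: {p15}.
Now take the ϵ-closure:
From p15 via ϵ: add p9, p12.
From p9 via ϵ: add p1.
From p12 via ϵ: add p13.
From p1 via ϵ: add p4.
From p4 via ϵ: add p0.
From p0 via ϵ: add p11.
No new states can be added; the closed set is {p0, p1, p4, p9, p11, p12, p13, p15}.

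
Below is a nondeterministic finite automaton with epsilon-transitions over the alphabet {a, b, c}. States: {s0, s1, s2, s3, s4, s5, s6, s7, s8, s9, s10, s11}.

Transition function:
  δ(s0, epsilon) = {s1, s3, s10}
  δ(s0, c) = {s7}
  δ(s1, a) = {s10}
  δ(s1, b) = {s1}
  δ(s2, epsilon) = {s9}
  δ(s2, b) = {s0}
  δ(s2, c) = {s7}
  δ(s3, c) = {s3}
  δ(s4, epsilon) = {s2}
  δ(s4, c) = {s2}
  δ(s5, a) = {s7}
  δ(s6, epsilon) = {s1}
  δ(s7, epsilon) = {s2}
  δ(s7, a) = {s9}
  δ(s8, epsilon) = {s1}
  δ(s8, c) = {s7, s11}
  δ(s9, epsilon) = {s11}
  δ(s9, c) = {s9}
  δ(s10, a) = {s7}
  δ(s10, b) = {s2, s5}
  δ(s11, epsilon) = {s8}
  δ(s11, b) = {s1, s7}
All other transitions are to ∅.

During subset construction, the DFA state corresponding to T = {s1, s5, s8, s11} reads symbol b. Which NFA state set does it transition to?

{s1, s2, s7, s8, s9, s11}

s1 on b → {s1}.
s11 on b → {s1, s7}.
No b-transition from s5, s8.
Union after reading b: {s1, s7}.
Now take the epsilon-closure:
From s7 via epsilon: add s2.
From s2 via epsilon: add s9.
From s9 via epsilon: add s11.
From s11 via epsilon: add s8.
No new states can be added; the closed set is {s1, s2, s7, s8, s9, s11}.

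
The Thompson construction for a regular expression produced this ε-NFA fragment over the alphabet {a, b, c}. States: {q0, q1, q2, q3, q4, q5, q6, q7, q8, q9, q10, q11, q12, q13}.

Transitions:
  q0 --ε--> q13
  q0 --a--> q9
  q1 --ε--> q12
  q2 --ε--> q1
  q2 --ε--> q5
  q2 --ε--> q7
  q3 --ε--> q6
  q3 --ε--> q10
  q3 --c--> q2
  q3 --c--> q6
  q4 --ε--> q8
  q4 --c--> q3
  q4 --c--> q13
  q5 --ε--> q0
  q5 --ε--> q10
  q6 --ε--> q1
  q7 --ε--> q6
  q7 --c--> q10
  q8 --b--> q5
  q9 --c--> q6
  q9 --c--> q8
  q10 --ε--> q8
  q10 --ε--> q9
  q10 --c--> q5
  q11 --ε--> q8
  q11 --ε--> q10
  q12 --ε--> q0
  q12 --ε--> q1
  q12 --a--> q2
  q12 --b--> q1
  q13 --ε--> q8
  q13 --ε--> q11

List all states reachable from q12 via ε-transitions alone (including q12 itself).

Start with {q12}.
From q12 via ε: add q0, q1.
From q0 via ε: add q13.
From q13 via ε: add q8, q11.
From q11 via ε: add q10.
From q10 via ε: add q9.
No new states can be added; the closed set is {q0, q1, q8, q9, q10, q11, q12, q13}.

{q0, q1, q8, q9, q10, q11, q12, q13}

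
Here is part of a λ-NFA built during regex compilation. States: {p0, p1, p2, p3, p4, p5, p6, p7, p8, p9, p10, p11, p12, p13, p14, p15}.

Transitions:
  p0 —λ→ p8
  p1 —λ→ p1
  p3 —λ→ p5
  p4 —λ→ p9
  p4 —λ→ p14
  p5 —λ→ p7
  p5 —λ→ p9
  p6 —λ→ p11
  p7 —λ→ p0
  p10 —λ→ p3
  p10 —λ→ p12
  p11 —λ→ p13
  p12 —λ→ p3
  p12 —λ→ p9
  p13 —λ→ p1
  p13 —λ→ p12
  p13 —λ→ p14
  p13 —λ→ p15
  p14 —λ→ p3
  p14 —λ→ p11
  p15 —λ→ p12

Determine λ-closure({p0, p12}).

Start with {p0, p12}.
From p0 via λ: add p8.
From p12 via λ: add p3, p9.
From p3 via λ: add p5.
From p5 via λ: add p7.
No new states can be added; the closed set is {p0, p3, p5, p7, p8, p9, p12}.

{p0, p3, p5, p7, p8, p9, p12}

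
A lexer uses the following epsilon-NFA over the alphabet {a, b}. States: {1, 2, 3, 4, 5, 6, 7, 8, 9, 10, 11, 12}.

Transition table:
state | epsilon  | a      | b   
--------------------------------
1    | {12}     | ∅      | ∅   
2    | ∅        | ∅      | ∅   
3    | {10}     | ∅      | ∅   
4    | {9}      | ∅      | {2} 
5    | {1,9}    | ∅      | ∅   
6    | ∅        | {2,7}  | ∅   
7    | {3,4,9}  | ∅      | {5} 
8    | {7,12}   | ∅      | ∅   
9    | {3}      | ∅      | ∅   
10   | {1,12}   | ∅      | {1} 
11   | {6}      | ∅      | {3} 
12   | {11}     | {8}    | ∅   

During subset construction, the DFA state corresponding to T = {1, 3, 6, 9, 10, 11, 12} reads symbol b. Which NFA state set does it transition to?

10 on b → {1}.
11 on b → {3}.
No b-transition from 1, 3, 6, 9, 12.
Union after reading b: {1, 3}.
Now take the epsilon-closure:
From 1 via epsilon: add 12.
From 3 via epsilon: add 10.
From 12 via epsilon: add 11.
From 11 via epsilon: add 6.
No new states can be added; the closed set is {1, 3, 6, 10, 11, 12}.

{1, 3, 6, 10, 11, 12}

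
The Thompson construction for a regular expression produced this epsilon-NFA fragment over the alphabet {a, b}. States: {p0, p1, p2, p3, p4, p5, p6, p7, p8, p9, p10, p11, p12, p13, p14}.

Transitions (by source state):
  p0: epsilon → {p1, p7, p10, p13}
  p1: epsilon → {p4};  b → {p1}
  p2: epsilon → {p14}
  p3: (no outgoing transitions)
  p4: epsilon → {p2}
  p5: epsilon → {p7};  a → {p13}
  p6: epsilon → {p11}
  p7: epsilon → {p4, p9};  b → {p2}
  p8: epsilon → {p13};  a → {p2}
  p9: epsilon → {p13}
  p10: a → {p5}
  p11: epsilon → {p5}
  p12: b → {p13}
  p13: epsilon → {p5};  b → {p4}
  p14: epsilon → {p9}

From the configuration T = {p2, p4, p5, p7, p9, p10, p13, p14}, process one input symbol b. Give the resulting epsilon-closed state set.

{p2, p4, p5, p7, p9, p13, p14}

p7 on b → {p2}.
p13 on b → {p4}.
No b-transition from p2, p4, p5, p9, p10, p14.
Union after reading b: {p2, p4}.
Now take the epsilon-closure:
From p2 via epsilon: add p14.
From p14 via epsilon: add p9.
From p9 via epsilon: add p13.
From p13 via epsilon: add p5.
From p5 via epsilon: add p7.
No new states can be added; the closed set is {p2, p4, p5, p7, p9, p13, p14}.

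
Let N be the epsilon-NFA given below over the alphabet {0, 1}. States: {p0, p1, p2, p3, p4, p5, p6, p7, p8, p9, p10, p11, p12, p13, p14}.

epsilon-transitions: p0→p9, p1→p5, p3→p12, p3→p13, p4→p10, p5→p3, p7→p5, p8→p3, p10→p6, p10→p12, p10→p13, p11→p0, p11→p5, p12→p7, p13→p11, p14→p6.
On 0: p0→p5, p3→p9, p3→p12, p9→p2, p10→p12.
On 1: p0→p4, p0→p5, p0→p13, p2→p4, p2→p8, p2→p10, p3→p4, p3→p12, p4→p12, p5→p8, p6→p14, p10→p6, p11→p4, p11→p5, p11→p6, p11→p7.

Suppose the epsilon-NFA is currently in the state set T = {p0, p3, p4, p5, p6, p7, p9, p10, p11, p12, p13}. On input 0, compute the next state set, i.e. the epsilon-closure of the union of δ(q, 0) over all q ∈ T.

p0 on 0 → {p5}.
p3 on 0 → {p9, p12}.
p9 on 0 → {p2}.
p10 on 0 → {p12}.
No 0-transition from p4, p5, p6, p7, p11, p12, p13.
Union after reading 0: {p2, p5, p9, p12}.
Now take the epsilon-closure:
From p5 via epsilon: add p3.
From p12 via epsilon: add p7.
From p3 via epsilon: add p13.
From p13 via epsilon: add p11.
From p11 via epsilon: add p0.
No new states can be added; the closed set is {p0, p2, p3, p5, p7, p9, p11, p12, p13}.

{p0, p2, p3, p5, p7, p9, p11, p12, p13}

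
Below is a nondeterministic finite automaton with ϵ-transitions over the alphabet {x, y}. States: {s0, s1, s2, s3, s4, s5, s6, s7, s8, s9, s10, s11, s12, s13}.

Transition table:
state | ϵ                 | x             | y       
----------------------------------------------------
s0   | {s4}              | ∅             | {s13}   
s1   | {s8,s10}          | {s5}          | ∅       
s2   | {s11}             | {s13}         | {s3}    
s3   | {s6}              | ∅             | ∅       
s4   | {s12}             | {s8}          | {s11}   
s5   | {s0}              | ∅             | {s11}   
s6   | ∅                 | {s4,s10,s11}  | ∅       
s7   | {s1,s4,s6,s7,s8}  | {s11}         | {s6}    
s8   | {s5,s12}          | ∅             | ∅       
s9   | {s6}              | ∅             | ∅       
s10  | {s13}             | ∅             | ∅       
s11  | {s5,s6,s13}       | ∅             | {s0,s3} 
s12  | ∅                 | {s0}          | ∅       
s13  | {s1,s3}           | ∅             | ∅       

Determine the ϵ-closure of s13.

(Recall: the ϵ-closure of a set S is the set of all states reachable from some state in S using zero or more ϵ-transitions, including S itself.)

Start with {s13}.
From s13 via ϵ: add s1, s3.
From s1 via ϵ: add s8, s10.
From s3 via ϵ: add s6.
From s8 via ϵ: add s5, s12.
From s5 via ϵ: add s0.
From s0 via ϵ: add s4.
No new states can be added; the closed set is {s0, s1, s3, s4, s5, s6, s8, s10, s12, s13}.

{s0, s1, s3, s4, s5, s6, s8, s10, s12, s13}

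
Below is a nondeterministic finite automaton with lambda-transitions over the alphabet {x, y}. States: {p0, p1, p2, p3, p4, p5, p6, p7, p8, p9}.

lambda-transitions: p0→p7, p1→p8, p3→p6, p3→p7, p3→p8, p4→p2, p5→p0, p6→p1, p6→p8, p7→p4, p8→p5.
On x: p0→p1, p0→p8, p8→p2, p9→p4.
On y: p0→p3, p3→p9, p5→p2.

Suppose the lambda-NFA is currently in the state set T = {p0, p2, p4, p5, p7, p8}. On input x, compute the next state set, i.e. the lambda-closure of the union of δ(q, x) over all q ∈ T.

p0 on x → {p1, p8}.
p8 on x → {p2}.
No x-transition from p2, p4, p5, p7.
Union after reading x: {p1, p2, p8}.
Now take the lambda-closure:
From p8 via lambda: add p5.
From p5 via lambda: add p0.
From p0 via lambda: add p7.
From p7 via lambda: add p4.
No new states can be added; the closed set is {p0, p1, p2, p4, p5, p7, p8}.

{p0, p1, p2, p4, p5, p7, p8}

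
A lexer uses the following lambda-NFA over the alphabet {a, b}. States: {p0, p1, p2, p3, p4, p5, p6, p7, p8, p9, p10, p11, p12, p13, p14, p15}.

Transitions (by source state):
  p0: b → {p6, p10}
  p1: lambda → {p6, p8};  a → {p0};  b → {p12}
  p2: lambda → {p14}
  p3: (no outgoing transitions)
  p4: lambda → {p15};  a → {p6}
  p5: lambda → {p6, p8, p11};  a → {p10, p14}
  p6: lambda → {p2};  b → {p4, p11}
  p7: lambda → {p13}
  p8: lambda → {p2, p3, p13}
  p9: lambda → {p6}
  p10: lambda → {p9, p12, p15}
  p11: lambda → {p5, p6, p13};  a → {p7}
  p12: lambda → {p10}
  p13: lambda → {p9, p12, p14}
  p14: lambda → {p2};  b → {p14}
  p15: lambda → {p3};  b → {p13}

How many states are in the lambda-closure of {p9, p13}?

Start with {p9, p13}.
From p9 via lambda: add p6.
From p13 via lambda: add p12, p14.
From p6 via lambda: add p2.
From p12 via lambda: add p10.
From p10 via lambda: add p15.
From p15 via lambda: add p3.
lambda-closure = {p2, p3, p6, p9, p10, p12, p13, p14, p15}, which has 9 states.

9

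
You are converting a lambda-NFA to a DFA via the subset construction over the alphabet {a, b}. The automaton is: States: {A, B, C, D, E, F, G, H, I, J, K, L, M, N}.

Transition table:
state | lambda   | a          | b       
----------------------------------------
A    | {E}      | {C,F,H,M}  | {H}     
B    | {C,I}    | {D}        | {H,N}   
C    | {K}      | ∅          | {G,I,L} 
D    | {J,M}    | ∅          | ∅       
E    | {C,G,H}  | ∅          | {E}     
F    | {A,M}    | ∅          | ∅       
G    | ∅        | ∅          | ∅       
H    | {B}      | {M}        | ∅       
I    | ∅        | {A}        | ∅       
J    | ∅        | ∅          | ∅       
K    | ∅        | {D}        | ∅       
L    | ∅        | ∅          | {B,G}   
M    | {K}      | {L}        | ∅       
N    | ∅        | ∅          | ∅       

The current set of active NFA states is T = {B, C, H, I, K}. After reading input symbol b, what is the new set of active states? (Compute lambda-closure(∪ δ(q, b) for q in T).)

{B, C, G, H, I, K, L, N}

B on b → {H, N}.
C on b → {G, I, L}.
No b-transition from H, I, K.
Union after reading b: {G, H, I, L, N}.
Now take the lambda-closure:
From H via lambda: add B.
From B via lambda: add C.
From C via lambda: add K.
No new states can be added; the closed set is {B, C, G, H, I, K, L, N}.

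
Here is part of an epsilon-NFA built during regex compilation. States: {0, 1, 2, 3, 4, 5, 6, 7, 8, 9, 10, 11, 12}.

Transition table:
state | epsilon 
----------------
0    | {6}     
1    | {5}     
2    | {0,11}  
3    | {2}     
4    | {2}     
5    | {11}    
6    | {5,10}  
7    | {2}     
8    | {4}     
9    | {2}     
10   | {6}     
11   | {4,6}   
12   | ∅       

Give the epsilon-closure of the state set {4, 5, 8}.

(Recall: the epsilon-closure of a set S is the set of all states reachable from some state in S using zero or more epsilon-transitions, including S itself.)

{0, 2, 4, 5, 6, 8, 10, 11}

Start with {4, 5, 8}.
From 4 via epsilon: add 2.
From 5 via epsilon: add 11.
From 2 via epsilon: add 0.
From 11 via epsilon: add 6.
From 6 via epsilon: add 10.
No new states can be added; the closed set is {0, 2, 4, 5, 6, 8, 10, 11}.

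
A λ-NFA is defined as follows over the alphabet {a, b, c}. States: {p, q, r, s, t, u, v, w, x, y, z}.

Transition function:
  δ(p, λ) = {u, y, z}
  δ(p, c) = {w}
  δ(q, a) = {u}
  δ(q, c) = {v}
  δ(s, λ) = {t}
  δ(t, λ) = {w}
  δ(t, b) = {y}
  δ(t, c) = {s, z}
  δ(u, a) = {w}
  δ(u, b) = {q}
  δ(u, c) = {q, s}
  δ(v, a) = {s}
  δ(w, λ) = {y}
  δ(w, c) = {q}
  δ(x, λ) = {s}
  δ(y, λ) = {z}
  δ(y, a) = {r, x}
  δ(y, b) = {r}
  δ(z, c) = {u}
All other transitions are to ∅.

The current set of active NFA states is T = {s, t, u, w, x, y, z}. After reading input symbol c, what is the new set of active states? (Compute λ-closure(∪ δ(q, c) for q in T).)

{q, s, t, u, w, y, z}

t on c → {s, z}.
u on c → {q, s}.
w on c → {q}.
z on c → {u}.
No c-transition from s, x, y.
Union after reading c: {q, s, u, z}.
Now take the λ-closure:
From s via λ: add t.
From t via λ: add w.
From w via λ: add y.
No new states can be added; the closed set is {q, s, t, u, w, y, z}.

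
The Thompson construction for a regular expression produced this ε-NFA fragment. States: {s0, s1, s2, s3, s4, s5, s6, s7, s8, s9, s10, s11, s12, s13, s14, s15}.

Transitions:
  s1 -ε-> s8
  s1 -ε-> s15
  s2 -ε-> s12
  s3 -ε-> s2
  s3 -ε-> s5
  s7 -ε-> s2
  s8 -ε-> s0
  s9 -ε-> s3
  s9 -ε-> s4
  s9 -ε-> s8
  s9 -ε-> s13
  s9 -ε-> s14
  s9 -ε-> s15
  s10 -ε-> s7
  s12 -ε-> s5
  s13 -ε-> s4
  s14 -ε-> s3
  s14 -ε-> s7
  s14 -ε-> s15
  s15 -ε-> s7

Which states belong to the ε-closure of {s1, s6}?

{s0, s1, s2, s5, s6, s7, s8, s12, s15}

Start with {s1, s6}.
From s1 via ε: add s8, s15.
From s8 via ε: add s0.
From s15 via ε: add s7.
From s7 via ε: add s2.
From s2 via ε: add s12.
From s12 via ε: add s5.
No new states can be added; the closed set is {s0, s1, s2, s5, s6, s7, s8, s12, s15}.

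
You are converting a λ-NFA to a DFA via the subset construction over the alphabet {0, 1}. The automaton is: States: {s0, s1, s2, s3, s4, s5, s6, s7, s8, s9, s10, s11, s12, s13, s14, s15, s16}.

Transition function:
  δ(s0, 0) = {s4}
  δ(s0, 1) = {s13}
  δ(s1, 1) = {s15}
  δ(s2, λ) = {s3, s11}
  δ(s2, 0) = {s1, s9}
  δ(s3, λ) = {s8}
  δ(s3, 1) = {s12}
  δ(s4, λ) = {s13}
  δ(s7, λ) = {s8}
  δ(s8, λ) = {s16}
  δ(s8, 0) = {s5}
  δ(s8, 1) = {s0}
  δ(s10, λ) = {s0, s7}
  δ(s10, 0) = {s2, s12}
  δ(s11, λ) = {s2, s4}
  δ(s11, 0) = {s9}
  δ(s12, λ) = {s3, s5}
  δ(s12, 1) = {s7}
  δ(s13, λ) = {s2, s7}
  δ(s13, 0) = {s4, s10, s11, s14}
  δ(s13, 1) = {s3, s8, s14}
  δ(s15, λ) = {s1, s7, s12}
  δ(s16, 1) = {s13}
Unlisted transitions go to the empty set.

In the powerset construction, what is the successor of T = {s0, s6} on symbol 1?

s0 on 1 → {s13}.
No 1-transition from s6.
Union after reading 1: {s13}.
Now take the λ-closure:
From s13 via λ: add s2, s7.
From s2 via λ: add s3, s11.
From s7 via λ: add s8.
From s8 via λ: add s16.
From s11 via λ: add s4.
No new states can be added; the closed set is {s2, s3, s4, s7, s8, s11, s13, s16}.

{s2, s3, s4, s7, s8, s11, s13, s16}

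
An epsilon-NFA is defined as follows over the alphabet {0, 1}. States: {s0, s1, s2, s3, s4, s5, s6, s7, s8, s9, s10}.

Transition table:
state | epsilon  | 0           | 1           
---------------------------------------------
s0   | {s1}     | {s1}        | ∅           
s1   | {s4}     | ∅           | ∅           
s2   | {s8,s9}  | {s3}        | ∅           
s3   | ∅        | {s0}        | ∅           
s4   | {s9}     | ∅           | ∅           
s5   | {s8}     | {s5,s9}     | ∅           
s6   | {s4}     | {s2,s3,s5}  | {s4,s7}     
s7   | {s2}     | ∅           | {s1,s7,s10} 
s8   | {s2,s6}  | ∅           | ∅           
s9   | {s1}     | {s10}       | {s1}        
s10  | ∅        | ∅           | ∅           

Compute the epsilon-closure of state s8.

{s1, s2, s4, s6, s8, s9}

Start with {s8}.
From s8 via epsilon: add s2, s6.
From s2 via epsilon: add s9.
From s6 via epsilon: add s4.
From s9 via epsilon: add s1.
No new states can be added; the closed set is {s1, s2, s4, s6, s8, s9}.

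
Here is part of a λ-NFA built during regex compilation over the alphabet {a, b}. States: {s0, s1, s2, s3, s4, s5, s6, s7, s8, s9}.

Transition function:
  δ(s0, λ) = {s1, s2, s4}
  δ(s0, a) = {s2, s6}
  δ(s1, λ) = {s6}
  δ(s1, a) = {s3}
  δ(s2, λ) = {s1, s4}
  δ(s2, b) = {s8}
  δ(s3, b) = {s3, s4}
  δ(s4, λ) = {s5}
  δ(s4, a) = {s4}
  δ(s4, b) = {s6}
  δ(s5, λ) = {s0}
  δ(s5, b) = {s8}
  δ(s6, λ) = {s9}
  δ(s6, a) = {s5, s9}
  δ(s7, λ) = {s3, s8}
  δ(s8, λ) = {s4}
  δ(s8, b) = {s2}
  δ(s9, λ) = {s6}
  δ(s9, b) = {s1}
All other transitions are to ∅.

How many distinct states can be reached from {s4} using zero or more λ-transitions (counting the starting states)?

Start with {s4}.
From s4 via λ: add s5.
From s5 via λ: add s0.
From s0 via λ: add s1, s2.
From s1 via λ: add s6.
From s6 via λ: add s9.
λ-closure = {s0, s1, s2, s4, s5, s6, s9}, which has 7 states.

7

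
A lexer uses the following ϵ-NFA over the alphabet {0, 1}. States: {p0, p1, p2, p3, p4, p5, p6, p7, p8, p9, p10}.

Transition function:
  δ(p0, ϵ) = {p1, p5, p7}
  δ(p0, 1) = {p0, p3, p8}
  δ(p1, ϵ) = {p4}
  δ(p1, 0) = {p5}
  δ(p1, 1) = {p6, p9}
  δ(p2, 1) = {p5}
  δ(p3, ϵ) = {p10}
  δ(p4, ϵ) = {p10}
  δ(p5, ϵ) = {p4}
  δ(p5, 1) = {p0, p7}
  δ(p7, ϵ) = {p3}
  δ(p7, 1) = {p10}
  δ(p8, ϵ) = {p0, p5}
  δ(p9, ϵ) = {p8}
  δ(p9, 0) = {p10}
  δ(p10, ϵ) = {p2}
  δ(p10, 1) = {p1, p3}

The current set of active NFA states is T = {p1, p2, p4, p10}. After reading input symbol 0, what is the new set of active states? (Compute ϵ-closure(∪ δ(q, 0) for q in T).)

p1 on 0 → {p5}.
No 0-transition from p2, p4, p10.
Union after reading 0: {p5}.
Now take the ϵ-closure:
From p5 via ϵ: add p4.
From p4 via ϵ: add p10.
From p10 via ϵ: add p2.
No new states can be added; the closed set is {p2, p4, p5, p10}.

{p2, p4, p5, p10}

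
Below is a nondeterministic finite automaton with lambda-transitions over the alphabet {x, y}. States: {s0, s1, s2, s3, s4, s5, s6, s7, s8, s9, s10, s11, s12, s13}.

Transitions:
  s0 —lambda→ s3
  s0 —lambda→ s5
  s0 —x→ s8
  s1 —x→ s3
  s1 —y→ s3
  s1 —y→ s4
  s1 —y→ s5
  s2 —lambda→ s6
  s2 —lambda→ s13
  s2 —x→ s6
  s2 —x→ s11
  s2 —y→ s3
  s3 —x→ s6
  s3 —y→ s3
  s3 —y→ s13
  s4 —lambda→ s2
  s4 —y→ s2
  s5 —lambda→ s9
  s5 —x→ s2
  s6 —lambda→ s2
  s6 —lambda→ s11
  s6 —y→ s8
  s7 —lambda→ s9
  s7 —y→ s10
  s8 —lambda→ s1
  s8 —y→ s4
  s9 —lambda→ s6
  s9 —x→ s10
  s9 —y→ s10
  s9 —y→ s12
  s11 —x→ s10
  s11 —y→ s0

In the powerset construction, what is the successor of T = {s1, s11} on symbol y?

{s0, s2, s3, s4, s5, s6, s9, s11, s13}

s1 on y → {s3, s4, s5}.
s11 on y → {s0}.
Union after reading y: {s0, s3, s4, s5}.
Now take the lambda-closure:
From s4 via lambda: add s2.
From s5 via lambda: add s9.
From s2 via lambda: add s6, s13.
From s6 via lambda: add s11.
No new states can be added; the closed set is {s0, s2, s3, s4, s5, s6, s9, s11, s13}.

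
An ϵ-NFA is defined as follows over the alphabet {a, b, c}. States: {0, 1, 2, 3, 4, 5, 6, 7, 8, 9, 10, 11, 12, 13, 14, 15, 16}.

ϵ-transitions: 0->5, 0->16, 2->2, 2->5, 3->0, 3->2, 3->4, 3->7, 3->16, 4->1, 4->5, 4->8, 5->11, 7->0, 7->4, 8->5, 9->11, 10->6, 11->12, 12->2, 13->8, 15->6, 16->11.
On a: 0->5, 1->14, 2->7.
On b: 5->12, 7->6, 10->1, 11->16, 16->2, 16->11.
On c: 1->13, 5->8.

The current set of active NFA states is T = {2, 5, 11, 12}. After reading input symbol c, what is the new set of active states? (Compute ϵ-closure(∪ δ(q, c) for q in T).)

5 on c → {8}.
No c-transition from 2, 11, 12.
Union after reading c: {8}.
Now take the ϵ-closure:
From 8 via ϵ: add 5.
From 5 via ϵ: add 11.
From 11 via ϵ: add 12.
From 12 via ϵ: add 2.
No new states can be added; the closed set is {2, 5, 8, 11, 12}.

{2, 5, 8, 11, 12}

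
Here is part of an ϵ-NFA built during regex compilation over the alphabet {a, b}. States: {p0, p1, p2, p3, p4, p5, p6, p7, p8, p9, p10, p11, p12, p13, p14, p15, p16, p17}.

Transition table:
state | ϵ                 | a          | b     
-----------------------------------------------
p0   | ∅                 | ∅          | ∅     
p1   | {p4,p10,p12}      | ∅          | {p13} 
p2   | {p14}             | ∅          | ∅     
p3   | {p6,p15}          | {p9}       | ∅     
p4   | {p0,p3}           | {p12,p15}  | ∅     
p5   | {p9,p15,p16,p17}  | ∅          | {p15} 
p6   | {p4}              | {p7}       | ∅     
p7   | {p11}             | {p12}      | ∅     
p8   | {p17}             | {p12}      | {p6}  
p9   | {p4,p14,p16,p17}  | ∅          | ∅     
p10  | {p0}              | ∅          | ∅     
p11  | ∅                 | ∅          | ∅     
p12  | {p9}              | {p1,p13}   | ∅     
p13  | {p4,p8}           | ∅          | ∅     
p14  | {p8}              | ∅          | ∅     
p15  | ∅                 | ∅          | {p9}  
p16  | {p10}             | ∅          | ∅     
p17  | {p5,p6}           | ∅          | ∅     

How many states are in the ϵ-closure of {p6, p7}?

7

Start with {p6, p7}.
From p6 via ϵ: add p4.
From p7 via ϵ: add p11.
From p4 via ϵ: add p0, p3.
From p3 via ϵ: add p15.
ϵ-closure = {p0, p3, p4, p6, p7, p11, p15}, which has 7 states.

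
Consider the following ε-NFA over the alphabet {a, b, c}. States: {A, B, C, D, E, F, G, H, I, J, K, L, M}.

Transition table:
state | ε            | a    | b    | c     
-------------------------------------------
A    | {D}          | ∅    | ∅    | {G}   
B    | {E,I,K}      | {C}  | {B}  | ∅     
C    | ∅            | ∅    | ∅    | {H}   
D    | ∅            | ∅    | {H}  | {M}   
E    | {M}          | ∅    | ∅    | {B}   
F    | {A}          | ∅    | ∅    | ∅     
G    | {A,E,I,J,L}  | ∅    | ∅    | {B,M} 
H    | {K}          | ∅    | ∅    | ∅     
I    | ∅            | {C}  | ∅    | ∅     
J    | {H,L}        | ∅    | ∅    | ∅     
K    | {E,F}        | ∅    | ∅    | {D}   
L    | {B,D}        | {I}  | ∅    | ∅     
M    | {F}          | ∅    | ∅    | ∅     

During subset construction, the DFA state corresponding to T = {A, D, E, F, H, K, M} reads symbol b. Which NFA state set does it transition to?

{A, D, E, F, H, K, M}

D on b → {H}.
No b-transition from A, E, F, H, K, M.
Union after reading b: {H}.
Now take the ε-closure:
From H via ε: add K.
From K via ε: add E, F.
From E via ε: add M.
From F via ε: add A.
From A via ε: add D.
No new states can be added; the closed set is {A, D, E, F, H, K, M}.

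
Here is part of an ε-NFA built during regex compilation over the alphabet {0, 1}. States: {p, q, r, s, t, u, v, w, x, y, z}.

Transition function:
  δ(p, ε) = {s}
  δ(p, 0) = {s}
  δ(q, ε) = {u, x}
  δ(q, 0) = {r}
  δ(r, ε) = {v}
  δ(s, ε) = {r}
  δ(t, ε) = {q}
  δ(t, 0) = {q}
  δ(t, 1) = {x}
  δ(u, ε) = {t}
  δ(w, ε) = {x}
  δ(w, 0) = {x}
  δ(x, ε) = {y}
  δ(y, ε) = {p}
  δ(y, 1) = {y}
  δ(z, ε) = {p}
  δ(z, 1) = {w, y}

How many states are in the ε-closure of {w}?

7

Start with {w}.
From w via ε: add x.
From x via ε: add y.
From y via ε: add p.
From p via ε: add s.
From s via ε: add r.
From r via ε: add v.
ε-closure = {p, r, s, v, w, x, y}, which has 7 states.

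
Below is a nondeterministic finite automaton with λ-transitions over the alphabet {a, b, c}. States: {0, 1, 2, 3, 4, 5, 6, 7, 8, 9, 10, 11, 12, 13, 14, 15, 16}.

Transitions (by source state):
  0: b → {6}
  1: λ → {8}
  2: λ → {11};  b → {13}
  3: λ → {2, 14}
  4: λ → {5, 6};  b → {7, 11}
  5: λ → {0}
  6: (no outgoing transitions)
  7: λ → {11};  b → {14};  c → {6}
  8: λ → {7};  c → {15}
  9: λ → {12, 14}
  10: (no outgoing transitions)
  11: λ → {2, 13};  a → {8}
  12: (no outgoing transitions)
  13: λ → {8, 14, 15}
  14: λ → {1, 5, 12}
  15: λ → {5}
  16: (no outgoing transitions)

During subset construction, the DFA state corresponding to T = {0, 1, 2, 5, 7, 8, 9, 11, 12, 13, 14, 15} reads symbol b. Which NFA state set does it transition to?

0 on b → {6}.
2 on b → {13}.
7 on b → {14}.
No b-transition from 1, 5, 8, 9, 11, 12, 13, 14, 15.
Union after reading b: {6, 13, 14}.
Now take the λ-closure:
From 13 via λ: add 8, 15.
From 14 via λ: add 1, 5, 12.
From 5 via λ: add 0.
From 8 via λ: add 7.
From 7 via λ: add 11.
From 11 via λ: add 2.
No new states can be added; the closed set is {0, 1, 2, 5, 6, 7, 8, 11, 12, 13, 14, 15}.

{0, 1, 2, 5, 6, 7, 8, 11, 12, 13, 14, 15}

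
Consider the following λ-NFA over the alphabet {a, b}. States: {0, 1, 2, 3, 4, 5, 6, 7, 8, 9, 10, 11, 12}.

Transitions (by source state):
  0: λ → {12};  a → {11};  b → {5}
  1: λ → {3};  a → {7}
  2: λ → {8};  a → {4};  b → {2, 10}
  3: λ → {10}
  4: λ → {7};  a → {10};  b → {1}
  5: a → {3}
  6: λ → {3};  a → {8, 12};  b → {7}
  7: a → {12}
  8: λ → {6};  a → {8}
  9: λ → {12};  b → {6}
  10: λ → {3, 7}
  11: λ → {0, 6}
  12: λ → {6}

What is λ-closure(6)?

{3, 6, 7, 10}

Start with {6}.
From 6 via λ: add 3.
From 3 via λ: add 10.
From 10 via λ: add 7.
No new states can be added; the closed set is {3, 6, 7, 10}.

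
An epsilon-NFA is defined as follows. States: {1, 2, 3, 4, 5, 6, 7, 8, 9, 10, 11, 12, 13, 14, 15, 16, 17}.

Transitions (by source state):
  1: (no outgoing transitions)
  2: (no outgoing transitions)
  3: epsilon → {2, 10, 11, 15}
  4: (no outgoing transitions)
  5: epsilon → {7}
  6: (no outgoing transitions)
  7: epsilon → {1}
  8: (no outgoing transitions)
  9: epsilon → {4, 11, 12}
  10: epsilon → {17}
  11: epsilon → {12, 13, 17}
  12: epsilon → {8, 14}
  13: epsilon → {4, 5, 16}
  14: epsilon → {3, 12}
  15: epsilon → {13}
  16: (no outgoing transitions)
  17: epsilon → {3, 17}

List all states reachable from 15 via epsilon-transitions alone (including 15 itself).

Start with {15}.
From 15 via epsilon: add 13.
From 13 via epsilon: add 4, 5, 16.
From 5 via epsilon: add 7.
From 7 via epsilon: add 1.
No new states can be added; the closed set is {1, 4, 5, 7, 13, 15, 16}.

{1, 4, 5, 7, 13, 15, 16}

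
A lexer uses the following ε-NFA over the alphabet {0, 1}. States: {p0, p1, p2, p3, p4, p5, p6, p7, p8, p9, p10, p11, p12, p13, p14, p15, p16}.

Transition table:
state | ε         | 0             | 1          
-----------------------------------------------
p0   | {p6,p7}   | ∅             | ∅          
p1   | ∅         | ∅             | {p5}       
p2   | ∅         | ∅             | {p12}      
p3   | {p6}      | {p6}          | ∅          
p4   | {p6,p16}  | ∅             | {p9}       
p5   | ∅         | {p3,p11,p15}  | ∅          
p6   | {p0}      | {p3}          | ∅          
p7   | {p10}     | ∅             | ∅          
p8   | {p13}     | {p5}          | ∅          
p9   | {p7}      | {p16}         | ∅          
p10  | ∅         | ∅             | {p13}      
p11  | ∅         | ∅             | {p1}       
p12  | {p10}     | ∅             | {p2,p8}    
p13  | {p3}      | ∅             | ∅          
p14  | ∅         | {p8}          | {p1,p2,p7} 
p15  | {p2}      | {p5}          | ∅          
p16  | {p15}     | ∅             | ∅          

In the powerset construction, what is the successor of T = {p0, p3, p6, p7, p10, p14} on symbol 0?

p3 on 0 → {p6}.
p6 on 0 → {p3}.
p14 on 0 → {p8}.
No 0-transition from p0, p7, p10.
Union after reading 0: {p3, p6, p8}.
Now take the ε-closure:
From p6 via ε: add p0.
From p8 via ε: add p13.
From p0 via ε: add p7.
From p7 via ε: add p10.
No new states can be added; the closed set is {p0, p3, p6, p7, p8, p10, p13}.

{p0, p3, p6, p7, p8, p10, p13}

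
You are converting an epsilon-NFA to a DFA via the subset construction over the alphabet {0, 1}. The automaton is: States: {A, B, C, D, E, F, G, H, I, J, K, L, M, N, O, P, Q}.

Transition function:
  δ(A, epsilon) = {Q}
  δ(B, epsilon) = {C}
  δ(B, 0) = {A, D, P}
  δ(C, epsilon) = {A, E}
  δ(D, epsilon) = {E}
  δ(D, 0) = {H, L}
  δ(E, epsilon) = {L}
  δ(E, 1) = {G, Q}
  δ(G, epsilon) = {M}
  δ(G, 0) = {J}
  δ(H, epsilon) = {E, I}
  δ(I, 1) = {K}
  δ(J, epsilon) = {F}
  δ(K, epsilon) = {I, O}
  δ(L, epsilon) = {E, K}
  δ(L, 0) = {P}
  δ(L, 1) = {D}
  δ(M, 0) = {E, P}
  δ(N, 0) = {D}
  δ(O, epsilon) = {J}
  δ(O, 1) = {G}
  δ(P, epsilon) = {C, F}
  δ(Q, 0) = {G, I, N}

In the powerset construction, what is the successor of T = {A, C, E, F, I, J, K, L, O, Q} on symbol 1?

{D, E, F, G, I, J, K, L, M, O, Q}

E on 1 → {G, Q}.
I on 1 → {K}.
L on 1 → {D}.
O on 1 → {G}.
No 1-transition from A, C, F, J, K, Q.
Union after reading 1: {D, G, K, Q}.
Now take the epsilon-closure:
From D via epsilon: add E.
From G via epsilon: add M.
From K via epsilon: add I, O.
From E via epsilon: add L.
From O via epsilon: add J.
From J via epsilon: add F.
No new states can be added; the closed set is {D, E, F, G, I, J, K, L, M, O, Q}.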